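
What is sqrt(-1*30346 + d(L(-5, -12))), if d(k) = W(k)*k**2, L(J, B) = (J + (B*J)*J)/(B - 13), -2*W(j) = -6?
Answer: 13*I*sqrt(4423)/5 ≈ 172.91*I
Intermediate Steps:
W(j) = 3 (W(j) = -1/2*(-6) = 3)
L(J, B) = (J + B*J**2)/(-13 + B)
d(k) = 3*k**2
sqrt(-1*30346 + d(L(-5, -12))) = sqrt(-1*30346 + 3*(-5*(1 - 12*(-5))/(-13 - 12))**2) = sqrt(-30346 + 3*(-5*(1 + 60)/(-25))**2) = sqrt(-30346 + 3*(-5*(-1/25)*61)**2) = sqrt(-30346 + 3*(61/5)**2) = sqrt(-30346 + 3*(3721/25)) = sqrt(-30346 + 11163/25) = sqrt(-747487/25) = 13*I*sqrt(4423)/5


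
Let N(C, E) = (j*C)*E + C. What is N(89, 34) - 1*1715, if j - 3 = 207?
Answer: 633834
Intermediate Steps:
j = 210 (j = 3 + 207 = 210)
N(C, E) = C + 210*C*E (N(C, E) = (210*C)*E + C = 210*C*E + C = C + 210*C*E)
N(89, 34) - 1*1715 = 89*(1 + 210*34) - 1*1715 = 89*(1 + 7140) - 1715 = 89*7141 - 1715 = 635549 - 1715 = 633834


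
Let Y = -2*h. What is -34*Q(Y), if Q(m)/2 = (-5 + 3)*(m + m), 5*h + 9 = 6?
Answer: 1632/5 ≈ 326.40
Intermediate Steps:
h = -3/5 (h = -9/5 + (1/5)*6 = -9/5 + 6/5 = -3/5 ≈ -0.60000)
Y = 6/5 (Y = -2*(-3/5) = 6/5 ≈ 1.2000)
Q(m) = -8*m (Q(m) = 2*((-5 + 3)*(m + m)) = 2*(-4*m) = -8*m)
-34*Q(Y) = -(-272)*6/5 = -34*(-48/5) = 1632/5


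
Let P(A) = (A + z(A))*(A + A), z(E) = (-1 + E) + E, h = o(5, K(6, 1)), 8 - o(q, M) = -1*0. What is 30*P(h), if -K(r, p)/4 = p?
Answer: 11040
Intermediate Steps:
K(r, p) = -4*p
o(q, M) = 8 (o(q, M) = 8 - (-1)*0 = 8 - 1*0 = 8 + 0 = 8)
h = 8
z(E) = -1 + 2*E
P(A) = 2*A*(-1 + 3*A) (P(A) = (A + (-1 + 2*A))*(A + A) = (-1 + 3*A)*(2*A) = 2*A*(-1 + 3*A))
30*P(h) = 30*(2*8*(-1 + 3*8)) = 30*(2*8*(-1 + 24)) = 30*(2*8*23) = 30*368 = 11040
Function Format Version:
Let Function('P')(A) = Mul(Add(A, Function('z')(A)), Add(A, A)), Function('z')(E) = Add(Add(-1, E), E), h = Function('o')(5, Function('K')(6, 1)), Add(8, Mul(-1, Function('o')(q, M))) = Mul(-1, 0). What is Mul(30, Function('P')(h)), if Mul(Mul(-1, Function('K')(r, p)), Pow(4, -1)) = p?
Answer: 11040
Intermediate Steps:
Function('K')(r, p) = Mul(-4, p)
Function('o')(q, M) = 8 (Function('o')(q, M) = Add(8, Mul(-1, Mul(-1, 0))) = Add(8, Mul(-1, 0)) = Add(8, 0) = 8)
h = 8
Function('z')(E) = Add(-1, Mul(2, E))
Function('P')(A) = Mul(2, A, Add(-1, Mul(3, A))) (Function('P')(A) = Mul(Add(A, Add(-1, Mul(2, A))), Add(A, A)) = Mul(Add(-1, Mul(3, A)), Mul(2, A)) = Mul(2, A, Add(-1, Mul(3, A))))
Mul(30, Function('P')(h)) = Mul(30, Mul(2, 8, Add(-1, Mul(3, 8)))) = Mul(30, Mul(2, 8, Add(-1, 24))) = Mul(30, Mul(2, 8, 23)) = Mul(30, 368) = 11040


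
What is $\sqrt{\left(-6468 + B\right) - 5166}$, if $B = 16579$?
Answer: $\sqrt{4945} \approx 70.321$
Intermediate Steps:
$\sqrt{\left(-6468 + B\right) - 5166} = \sqrt{\left(-6468 + 16579\right) - 5166} = \sqrt{10111 - 5166} = \sqrt{4945}$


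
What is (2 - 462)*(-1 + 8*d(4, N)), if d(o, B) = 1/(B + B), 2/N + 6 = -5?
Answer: 10580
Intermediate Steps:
N = -2/11 (N = 2/(-6 - 5) = 2/(-11) = 2*(-1/11) = -2/11 ≈ -0.18182)
d(o, B) = 1/(2*B)
(2 - 462)*(-1 + 8*d(4, N)) = (2 - 462)*(-1 + 8*(1/(2*(-2/11)))) = -460*(-1 + 8*((½)*(-11/2))) = -460*(-1 + 8*(-11/4)) = -460*(-1 - 22) = -460*(-23) = 10580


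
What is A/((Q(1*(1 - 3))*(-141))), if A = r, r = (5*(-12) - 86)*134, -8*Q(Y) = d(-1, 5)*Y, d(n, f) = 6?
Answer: 39128/423 ≈ 92.501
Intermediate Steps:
Q(Y) = -3*Y/4
r = -19564 (r = (-60 - 86)*134 = -146*134 = -19564)
A = -19564
A/((Q(1*(1 - 3))*(-141))) = -19564*4/(423*(1 - 3)) = -19564/(-3*(-2)/4*(-141)) = -19564/(-¾*(-2)*(-141)) = -19564/((3/2)*(-141)) = -19564/(-423/2) = -19564*(-2/423) = 39128/423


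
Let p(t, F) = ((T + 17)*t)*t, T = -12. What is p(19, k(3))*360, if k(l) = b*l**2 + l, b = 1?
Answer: 649800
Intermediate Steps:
k(l) = l + l**2 (k(l) = 1*l**2 + l = l**2 + l = l + l**2)
p(t, F) = 5*t**2 (p(t, F) = ((-12 + 17)*t)*t = (5*t)*t = 5*t**2)
p(19, k(3))*360 = (5*19**2)*360 = (5*361)*360 = 1805*360 = 649800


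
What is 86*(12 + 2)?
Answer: 1204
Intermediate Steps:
86*(12 + 2) = 86*14 = 1204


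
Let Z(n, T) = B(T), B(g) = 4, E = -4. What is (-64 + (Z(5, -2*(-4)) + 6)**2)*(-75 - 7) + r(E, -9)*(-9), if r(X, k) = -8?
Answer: -2880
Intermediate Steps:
Z(n, T) = 4
(-64 + (Z(5, -2*(-4)) + 6)**2)*(-75 - 7) + r(E, -9)*(-9) = (-64 + (4 + 6)**2)*(-75 - 7) - 8*(-9) = (-64 + 10**2)*(-82) + 72 = (-64 + 100)*(-82) + 72 = 36*(-82) + 72 = -2952 + 72 = -2880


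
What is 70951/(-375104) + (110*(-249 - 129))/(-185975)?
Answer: 480342419/13951993280 ≈ 0.034428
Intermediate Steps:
70951/(-375104) + (110*(-249 - 129))/(-185975) = 70951*(-1/375104) + (110*(-378))*(-1/185975) = -70951/375104 - 41580*(-1/185975) = -70951/375104 + 8316/37195 = 480342419/13951993280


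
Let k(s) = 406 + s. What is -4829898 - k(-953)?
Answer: -4829351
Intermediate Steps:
-4829898 - k(-953) = -4829898 - (406 - 953) = -4829898 - 1*(-547) = -4829898 + 547 = -4829351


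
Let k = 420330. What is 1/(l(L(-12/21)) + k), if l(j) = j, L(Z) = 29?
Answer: 1/420359 ≈ 2.3789e-6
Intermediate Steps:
1/(l(L(-12/21)) + k) = 1/(29 + 420330) = 1/420359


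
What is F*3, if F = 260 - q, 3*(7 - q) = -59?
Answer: 700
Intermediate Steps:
q = 80/3 (q = 7 - ⅓*(-59) = 7 + 59/3 = 80/3 ≈ 26.667)
F = 700/3 (F = 260 - 1*80/3 = 260 - 80/3 = 700/3 ≈ 233.33)
F*3 = (700/3)*3 = 700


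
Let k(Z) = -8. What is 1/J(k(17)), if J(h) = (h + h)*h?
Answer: 1/128 ≈ 0.0078125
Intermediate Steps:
J(h) = 2*h² (J(h) = (2*h)*h = 2*h²)
1/J(k(17)) = 1/(2*(-8)²) = 1/(2*64) = 1/128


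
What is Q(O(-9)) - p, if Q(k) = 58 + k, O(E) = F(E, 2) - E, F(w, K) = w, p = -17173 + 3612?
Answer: 13619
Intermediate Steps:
p = -13561
O(E) = 0 (O(E) = E - E = 0)
Q(O(-9)) - p = (58 + 0) - 1*(-13561) = 58 + 13561 = 13619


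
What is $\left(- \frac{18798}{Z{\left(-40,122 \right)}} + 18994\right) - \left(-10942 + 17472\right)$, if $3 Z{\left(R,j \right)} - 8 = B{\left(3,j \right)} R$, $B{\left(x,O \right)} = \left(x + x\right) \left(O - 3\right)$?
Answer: $\frac{177964261}{14276} \approx 12466.0$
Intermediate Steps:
$B{\left(x,O \right)} = 2 x \left(-3 + O\right)$
$Z{\left(R,j \right)} = \frac{8}{3} + \frac{R \left(-18 + 6 j\right)}{3}$ ($Z{\left(R,j \right)} = \frac{8}{3} + \frac{2 \cdot 3 \left(-3 + j\right) R}{3} = \frac{8}{3} + \frac{\left(-18 + 6 j\right) R}{3} = \frac{8}{3} + \frac{R \left(-18 + 6 j\right)}{3}$)
$\left(- \frac{18798}{Z{\left(-40,122 \right)}} + 18994\right) - \left(-10942 + 17472\right) = \left(- \frac{18798}{\frac{8}{3} + 2 \left(-40\right) \left(-3 + 122\right)} + 18994\right) - \left(-10942 + 17472\right) = \left(- \frac{18798}{\frac{8}{3} + 2 \left(-40\right) 119} + 18994\right) - 6530 = \left(- \frac{18798}{\frac{8}{3} - 9520} + 18994\right) - 6530 = \left(- \frac{18798}{- \frac{28552}{3}} + 18994\right) - 6530 = \left(\left(-18798\right) \left(- \frac{3}{28552}\right) + 18994\right) - 6530 = \left(\frac{28197}{14276} + 18994\right) - 6530 = \frac{271186541}{14276} - 6530 = \frac{177964261}{14276}$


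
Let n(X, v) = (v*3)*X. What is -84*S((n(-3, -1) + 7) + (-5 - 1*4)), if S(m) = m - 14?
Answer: 588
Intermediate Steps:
n(X, v) = 3*X*v (n(X, v) = (3*v)*X = 3*X*v)
S(m) = -14 + m
-84*S((n(-3, -1) + 7) + (-5 - 1*4)) = -84*(-14 + ((3*(-3)*(-1) + 7) + (-5 - 1*4))) = -84*(-14 + ((9 + 7) + (-5 - 4))) = -84*(-14 + (16 - 9)) = -84*(-14 + 7) = -84*(-7) = 588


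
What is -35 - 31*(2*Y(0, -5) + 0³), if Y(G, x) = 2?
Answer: -159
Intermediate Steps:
-35 - 31*(2*Y(0, -5) + 0³) = -35 - 31*(2*2 + 0³) = -35 - 31*(4 + 0) = -35 - 31*4 = -35 - 124 = -159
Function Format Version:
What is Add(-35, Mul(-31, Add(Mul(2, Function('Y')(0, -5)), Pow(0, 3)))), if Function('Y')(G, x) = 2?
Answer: -159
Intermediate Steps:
Add(-35, Mul(-31, Add(Mul(2, Function('Y')(0, -5)), Pow(0, 3)))) = Add(-35, Mul(-31, Add(Mul(2, 2), Pow(0, 3)))) = Add(-35, Mul(-31, Add(4, 0))) = Add(-35, Mul(-31, 4)) = Add(-35, -124) = -159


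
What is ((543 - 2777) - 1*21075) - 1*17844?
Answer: -41153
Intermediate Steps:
((543 - 2777) - 1*21075) - 1*17844 = (-2234 - 21075) - 17844 = -23309 - 17844 = -41153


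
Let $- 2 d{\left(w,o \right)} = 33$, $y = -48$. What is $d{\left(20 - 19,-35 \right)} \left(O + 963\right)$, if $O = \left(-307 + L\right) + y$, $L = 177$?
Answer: $- \frac{25905}{2} \approx -12953.0$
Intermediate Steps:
$d{\left(w,o \right)} = - \frac{33}{2}$ ($d{\left(w,o \right)} = \left(- \frac{1}{2}\right) 33 = - \frac{33}{2}$)
$O = -178$ ($O = \left(-307 + 177\right) - 48 = -130 - 48 = -178$)
$d{\left(20 - 19,-35 \right)} \left(O + 963\right) = - \frac{33 \left(-178 + 963\right)}{2} = \left(- \frac{33}{2}\right) 785 = - \frac{25905}{2}$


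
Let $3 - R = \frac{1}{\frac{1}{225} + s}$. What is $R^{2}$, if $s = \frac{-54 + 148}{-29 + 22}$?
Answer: $\frac{4225520016}{447026449} \approx 9.4525$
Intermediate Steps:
$s = - \frac{94}{7}$ ($s = \frac{94}{-7} = 94 \left(- \frac{1}{7}\right) = - \frac{94}{7} \approx -13.429$)
$R = \frac{65004}{21143}$ ($R = 3 - \frac{1}{\frac{1}{225} - \frac{94}{7}} = 3 - \frac{1}{- \frac{21143}{1575}} = 3 - - \frac{1575}{21143} = 3 + \frac{1575}{21143} = \frac{65004}{21143} \approx 3.0745$)
$R^{2} = \left(\frac{65004}{21143}\right)^{2} = \frac{4225520016}{447026449}$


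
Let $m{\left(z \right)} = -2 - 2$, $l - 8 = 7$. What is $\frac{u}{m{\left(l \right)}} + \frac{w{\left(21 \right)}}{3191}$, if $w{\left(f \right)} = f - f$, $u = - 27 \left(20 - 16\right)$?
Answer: $27$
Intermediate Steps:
$l = 15$ ($l = 8 + 7 = 15$)
$m{\left(z \right)} = -4$ ($m{\left(z \right)} = -2 - 2 = -4$)
$u = -108$ ($u = \left(-27\right) 4 = -108$)
$w{\left(f \right)} = 0$
$\frac{u}{m{\left(l \right)}} + \frac{w{\left(21 \right)}}{3191} = - \frac{108}{-4} + \frac{0}{3191} = \left(-108\right) \left(- \frac{1}{4}\right) + 0 \cdot \frac{1}{3191} = 27 + 0 = 27$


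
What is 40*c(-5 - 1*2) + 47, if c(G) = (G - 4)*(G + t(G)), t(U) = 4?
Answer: 1367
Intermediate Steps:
c(G) = (-4 + G)*(4 + G) (c(G) = (G - 4)*(G + 4) = (-4 + G)*(4 + G))
40*c(-5 - 1*2) + 47 = 40*(-16 + (-5 - 1*2)**2) + 47 = 40*(-16 + (-5 - 2)**2) + 47 = 40*(-16 + (-7)**2) + 47 = 40*(-16 + 49) + 47 = 40*33 + 47 = 1320 + 47 = 1367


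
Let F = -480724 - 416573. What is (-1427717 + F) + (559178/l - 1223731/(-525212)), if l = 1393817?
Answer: -1702023137372031893/732049414204 ≈ -2.3250e+6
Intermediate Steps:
F = -897297
(-1427717 + F) + (559178/l - 1223731/(-525212)) = (-1427717 - 897297) + (559178/1393817 - 1223731/(-525212)) = -2325014 + (559178*(1/1393817) - 1223731*(-1/525212)) = -2325014 + (559178/1393817 + 1223731/525212) = -2325014 + 1999344066963/732049414204 = -1702023137372031893/732049414204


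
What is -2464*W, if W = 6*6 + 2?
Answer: -93632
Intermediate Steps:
W = 38 (W = 36 + 2 = 38)
-2464*W = -2464*38 = -93632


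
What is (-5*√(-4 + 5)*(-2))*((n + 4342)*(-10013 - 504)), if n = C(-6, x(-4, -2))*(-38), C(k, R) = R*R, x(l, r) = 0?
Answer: -456648140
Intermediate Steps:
C(k, R) = R²
n = 0 (n = 0²*(-38) = 0*(-38) = 0)
(-5*√(-4 + 5)*(-2))*((n + 4342)*(-10013 - 504)) = (-5*√(-4 + 5)*(-2))*((0 + 4342)*(-10013 - 504)) = (-5*√1*(-2))*(4342*(-10517)) = (-5*1*(-2))*(-45664814) = -5*(-2)*(-45664814) = 10*(-45664814) = -456648140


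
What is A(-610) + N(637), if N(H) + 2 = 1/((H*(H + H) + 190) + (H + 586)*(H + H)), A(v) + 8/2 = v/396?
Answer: -884538998/117306585 ≈ -7.5404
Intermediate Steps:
A(v) = -4 + v/396
N(H) = -2 + 1/(190 + 2*H**2 + 2*H*(586 + H)) (N(H) = -2 + 1/((H*(H + H) + 190) + (H + 586)*(H + H)) = -2 + 1/((H*(2*H) + 190) + (586 + H)*(2*H)) = -2 + 1/((2*H**2 + 190) + 2*H*(586 + H)) = -2 + 1/((190 + 2*H**2) + 2*H*(586 + H)) = -2 + 1/(190 + 2*H**2 + 2*H*(586 + H)))
A(-610) + N(637) = (-4 + (1/396)*(-610)) + (-379 - 2344*637 - 8*637**2)/(2*(95 + 2*637**2 + 586*637)) = (-4 - 305/198) + (-379 - 1493128 - 8*405769)/(2*(95 + 2*405769 + 373282)) = -1097/198 + (-379 - 1493128 - 3246152)/(2*(95 + 811538 + 373282)) = -1097/198 + (1/2)*(-4739659)/1184915 = -1097/198 + (1/2)*(1/1184915)*(-4739659) = -1097/198 - 4739659/2369830 = -884538998/117306585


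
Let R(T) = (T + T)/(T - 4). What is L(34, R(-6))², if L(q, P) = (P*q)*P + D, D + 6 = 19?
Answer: 2399401/625 ≈ 3839.0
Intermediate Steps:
R(T) = 2*T/(-4 + T) (R(T) = (2*T)/(-4 + T) = 2*T/(-4 + T))
D = 13 (D = -6 + 19 = 13)
L(q, P) = 13 + q*P² (L(q, P) = (P*q)*P + 13 = q*P² + 13 = 13 + q*P²)
L(34, R(-6))² = (13 + 34*(2*(-6)/(-4 - 6))²)² = (13 + 34*(2*(-6)/(-10))²)² = (13 + 34*(2*(-6)*(-⅒))²)² = (13 + 34*(6/5)²)² = (13 + 34*(36/25))² = (13 + 1224/25)² = (1549/25)² = 2399401/625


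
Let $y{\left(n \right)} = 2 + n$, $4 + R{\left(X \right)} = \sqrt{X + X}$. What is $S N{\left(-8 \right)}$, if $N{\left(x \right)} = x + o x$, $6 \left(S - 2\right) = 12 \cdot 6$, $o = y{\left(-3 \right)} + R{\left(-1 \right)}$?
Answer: $448 - 112 i \sqrt{2} \approx 448.0 - 158.39 i$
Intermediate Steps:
$R{\left(X \right)} = -4 + \sqrt{2} \sqrt{X}$ ($R{\left(X \right)} = -4 + \sqrt{X + X} = -4 + \sqrt{2 X} = -4 + \sqrt{2} \sqrt{X}$)
$o = -5 + i \sqrt{2}$ ($o = \left(2 - 3\right) - \left(4 - \sqrt{2} \sqrt{-1}\right) = -1 - \left(4 - \sqrt{2} i\right) = -1 - \left(4 - i \sqrt{2}\right) = -5 + i \sqrt{2} \approx -5.0 + 1.4142 i$)
$S = 14$ ($S = 2 + \frac{12 \cdot 6}{6} = 2 + \frac{1}{6} \cdot 72 = 2 + 12 = 14$)
$N{\left(x \right)} = x + x \left(-5 + i \sqrt{2}\right)$ ($N{\left(x \right)} = x + \left(-5 + i \sqrt{2}\right) x = x + x \left(-5 + i \sqrt{2}\right)$)
$S N{\left(-8 \right)} = 14 \left(- 8 \left(-4 + i \sqrt{2}\right)\right) = 14 \left(32 - 8 i \sqrt{2}\right) = 448 - 112 i \sqrt{2}$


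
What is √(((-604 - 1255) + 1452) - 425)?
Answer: 8*I*√13 ≈ 28.844*I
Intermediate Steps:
√(((-604 - 1255) + 1452) - 425) = √((-1859 + 1452) - 425) = √(-407 - 425) = √(-832) = 8*I*√13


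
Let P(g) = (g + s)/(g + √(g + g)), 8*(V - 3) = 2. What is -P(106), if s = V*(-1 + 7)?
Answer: -251/208 + 251*√53/11024 ≈ -1.0410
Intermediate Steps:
V = 13/4 (V = 3 + (⅛)*2 = 3 + ¼ = 13/4 ≈ 3.2500)
s = 39/2 (s = 13*(-1 + 7)/4 = (13/4)*6 = 39/2 ≈ 19.500)
P(g) = (39/2 + g)/(g + √2*√g) (P(g) = (g + 39/2)/(g + √(g + g)) = (39/2 + g)/(g + √(2*g)) = (39/2 + g)/(g + √2*√g))
-P(106) = -(39/2 + 106)/(106 + √2*√106) = -251/((106 + 2*√53)*2) = -251/(2*(106 + 2*√53))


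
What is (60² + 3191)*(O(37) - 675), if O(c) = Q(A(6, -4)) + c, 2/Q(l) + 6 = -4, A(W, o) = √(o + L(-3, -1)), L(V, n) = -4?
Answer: -21670081/5 ≈ -4.3340e+6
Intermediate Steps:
A(W, o) = √(-4 + o) (A(W, o) = √(o - 4) = √(-4 + o))
Q(l) = -⅕ (Q(l) = 2/(-6 - 4) = 2/(-10) = 2*(-⅒) = -⅕)
O(c) = -⅕ + c
(60² + 3191)*(O(37) - 675) = (60² + 3191)*((-⅕ + 37) - 675) = (3600 + 3191)*(184/5 - 675) = 6791*(-3191/5) = -21670081/5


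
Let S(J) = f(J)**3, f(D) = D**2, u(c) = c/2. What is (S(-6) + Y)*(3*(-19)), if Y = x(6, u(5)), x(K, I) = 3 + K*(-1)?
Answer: -2659221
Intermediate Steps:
u(c) = c/2 (u(c) = c*(1/2) = c/2)
x(K, I) = 3 - K
Y = -3 (Y = 3 - 1*6 = 3 - 6 = -3)
S(J) = J**6 (S(J) = (J**2)**3 = J**6)
(S(-6) + Y)*(3*(-19)) = ((-6)**6 - 3)*(3*(-19)) = (46656 - 3)*(-57) = 46653*(-57) = -2659221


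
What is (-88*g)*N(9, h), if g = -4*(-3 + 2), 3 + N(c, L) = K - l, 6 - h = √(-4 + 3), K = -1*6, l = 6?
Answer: 5280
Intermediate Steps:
K = -6
h = 6 - I (h = 6 - √(-4 + 3) = 6 - √(-1) = 6 - I ≈ 6.0 - 1.0*I)
N(c, L) = -15 (N(c, L) = -3 + (-6 - 1*6) = -3 + (-6 - 6) = -3 - 12 = -15)
g = 4 (g = -4*(-1) = 4)
(-88*g)*N(9, h) = -88*4*(-15) = -352*(-15) = 5280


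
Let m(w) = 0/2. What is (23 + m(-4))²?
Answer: 529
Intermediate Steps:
m(w) = 0 (m(w) = 0*(½) = 0)
(23 + m(-4))² = (23 + 0)² = 23² = 529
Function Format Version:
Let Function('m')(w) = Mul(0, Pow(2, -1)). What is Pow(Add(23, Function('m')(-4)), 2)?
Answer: 529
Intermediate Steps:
Function('m')(w) = 0 (Function('m')(w) = Mul(0, Rational(1, 2)) = 0)
Pow(Add(23, Function('m')(-4)), 2) = Pow(Add(23, 0), 2) = Pow(23, 2) = 529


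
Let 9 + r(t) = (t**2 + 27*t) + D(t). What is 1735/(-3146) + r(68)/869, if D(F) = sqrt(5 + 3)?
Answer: 1707921/248534 + 2*sqrt(2)/869 ≈ 6.8752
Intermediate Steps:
D(F) = 2*sqrt(2) (D(F) = sqrt(8) = 2*sqrt(2))
r(t) = -9 + t**2 + 2*sqrt(2) + 27*t (r(t) = -9 + ((t**2 + 27*t) + 2*sqrt(2)) = -9 + (t**2 + 2*sqrt(2) + 27*t) = -9 + t**2 + 2*sqrt(2) + 27*t)
1735/(-3146) + r(68)/869 = 1735/(-3146) + (-9 + 68**2 + 2*sqrt(2) + 27*68)/869 = 1735*(-1/3146) + (-9 + 4624 + 2*sqrt(2) + 1836)*(1/869) = -1735/3146 + (6451 + 2*sqrt(2))*(1/869) = -1735/3146 + (6451/869 + 2*sqrt(2)/869) = 1707921/248534 + 2*sqrt(2)/869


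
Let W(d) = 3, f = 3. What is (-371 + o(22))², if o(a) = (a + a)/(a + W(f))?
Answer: 85211361/625 ≈ 1.3634e+5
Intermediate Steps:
o(a) = 2*a/(3 + a) (o(a) = (a + a)/(a + 3) = (2*a)/(3 + a) = 2*a/(3 + a))
(-371 + o(22))² = (-371 + 2*22/(3 + 22))² = (-371 + 2*22/25)² = (-371 + 2*22*(1/25))² = (-371 + 44/25)² = (-9231/25)² = 85211361/625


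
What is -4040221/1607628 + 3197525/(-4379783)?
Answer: -22835721972743/7041061784724 ≈ -3.2432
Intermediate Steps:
-4040221/1607628 + 3197525/(-4379783) = -4040221*1/1607628 + 3197525*(-1/4379783) = -4040221/1607628 - 3197525/4379783 = -22835721972743/7041061784724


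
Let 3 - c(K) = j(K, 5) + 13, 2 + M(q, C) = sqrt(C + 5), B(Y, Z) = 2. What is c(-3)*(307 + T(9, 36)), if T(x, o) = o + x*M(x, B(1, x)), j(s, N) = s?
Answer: -2275 - 63*sqrt(7) ≈ -2441.7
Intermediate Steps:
M(q, C) = -2 + sqrt(5 + C) (M(q, C) = -2 + sqrt(C + 5) = -2 + sqrt(5 + C))
c(K) = -10 - K (c(K) = 3 - (K + 13) = 3 - (13 + K) = 3 + (-13 - K) = -10 - K)
T(x, o) = o + x*(-2 + sqrt(7)) (T(x, o) = o + x*(-2 + sqrt(5 + 2)) = o + x*(-2 + sqrt(7)))
c(-3)*(307 + T(9, 36)) = (-10 - 1*(-3))*(307 + (36 - 1*9*(2 - sqrt(7)))) = (-10 + 3)*(307 + (36 + (-18 + 9*sqrt(7)))) = -7*(307 + (18 + 9*sqrt(7))) = -7*(325 + 9*sqrt(7)) = -2275 - 63*sqrt(7)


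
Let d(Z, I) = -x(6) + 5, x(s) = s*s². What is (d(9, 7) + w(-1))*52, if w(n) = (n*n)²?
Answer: -10920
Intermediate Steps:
x(s) = s³
d(Z, I) = -211 (d(Z, I) = -1*6³ + 5 = -1*216 + 5 = -216 + 5 = -211)
w(n) = n⁴ (w(n) = (n²)² = n⁴)
(d(9, 7) + w(-1))*52 = (-211 + (-1)⁴)*52 = (-211 + 1)*52 = -210*52 = -10920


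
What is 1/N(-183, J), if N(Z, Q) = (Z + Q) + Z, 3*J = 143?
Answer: -3/955 ≈ -0.0031414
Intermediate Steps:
J = 143/3 (J = (⅓)*143 = 143/3 ≈ 47.667)
N(Z, Q) = Q + 2*Z (N(Z, Q) = (Q + Z) + Z = Q + 2*Z)
1/N(-183, J) = 1/(143/3 + 2*(-183)) = 1/(143/3 - 366) = 1/(-955/3) = -3/955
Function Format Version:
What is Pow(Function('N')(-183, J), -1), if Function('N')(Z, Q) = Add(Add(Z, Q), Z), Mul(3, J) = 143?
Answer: Rational(-3, 955) ≈ -0.0031414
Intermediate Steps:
J = Rational(143, 3) (J = Mul(Rational(1, 3), 143) = Rational(143, 3) ≈ 47.667)
Function('N')(Z, Q) = Add(Q, Mul(2, Z)) (Function('N')(Z, Q) = Add(Add(Q, Z), Z) = Add(Q, Mul(2, Z)))
Pow(Function('N')(-183, J), -1) = Pow(Add(Rational(143, 3), Mul(2, -183)), -1) = Pow(Add(Rational(143, 3), -366), -1) = Pow(Rational(-955, 3), -1) = Rational(-3, 955)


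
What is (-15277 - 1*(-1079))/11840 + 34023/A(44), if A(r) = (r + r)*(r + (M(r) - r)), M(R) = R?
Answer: 123529/16280 ≈ 7.5878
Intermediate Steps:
A(r) = 2*r² (A(r) = (r + r)*(r + (r - r)) = (2*r)*(r + 0) = (2*r)*r = 2*r²)
(-15277 - 1*(-1079))/11840 + 34023/A(44) = (-15277 - 1*(-1079))/11840 + 34023/((2*44²)) = (-15277 + 1079)*(1/11840) + 34023/((2*1936)) = -14198*1/11840 + 34023/3872 = -7099/5920 + 34023*(1/3872) = -7099/5920 + 3093/352 = 123529/16280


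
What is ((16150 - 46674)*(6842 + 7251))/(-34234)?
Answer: 215087366/17117 ≈ 12566.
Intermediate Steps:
((16150 - 46674)*(6842 + 7251))/(-34234) = -30524*14093*(-1/34234) = -430174732*(-1/34234) = 215087366/17117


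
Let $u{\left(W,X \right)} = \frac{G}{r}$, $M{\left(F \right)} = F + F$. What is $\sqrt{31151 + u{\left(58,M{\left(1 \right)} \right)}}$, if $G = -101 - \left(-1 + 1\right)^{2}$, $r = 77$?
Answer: $\frac{\sqrt{184686502}}{77} \approx 176.49$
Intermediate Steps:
$M{\left(F \right)} = 2 F$
$G = -101$ ($G = -101 - 0^{2} = -101 - 0 = -101 + 0 = -101$)
$u{\left(W,X \right)} = - \frac{101}{77}$
$\sqrt{31151 + u{\left(58,M{\left(1 \right)} \right)}} = \sqrt{31151 - \frac{101}{77}} = \sqrt{\frac{2398526}{77}} = \frac{\sqrt{184686502}}{77}$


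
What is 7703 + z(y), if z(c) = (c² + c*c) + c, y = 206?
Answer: 92781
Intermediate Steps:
z(c) = c + 2*c² (z(c) = (c² + c²) + c = 2*c² + c = c + 2*c²)
7703 + z(y) = 7703 + 206*(1 + 2*206) = 7703 + 206*(1 + 412) = 7703 + 206*413 = 7703 + 85078 = 92781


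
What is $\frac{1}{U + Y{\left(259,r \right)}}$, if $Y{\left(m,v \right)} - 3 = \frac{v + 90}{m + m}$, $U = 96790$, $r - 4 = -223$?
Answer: $\frac{518}{50138645} \approx 1.0331 \cdot 10^{-5}$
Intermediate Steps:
$r = -219$ ($r = 4 - 223 = -219$)
$Y{\left(m,v \right)} = 3 + \frac{90 + v}{2 m}$ ($Y{\left(m,v \right)} = 3 + \frac{v + 90}{m + m} = 3 + \frac{90 + v}{2 m}$)
$\frac{1}{U + Y{\left(259,r \right)}} = \frac{1}{96790 + \frac{90 - 219 + 6 \cdot 259}{2 \cdot 259}} = \frac{1}{96790 + \frac{1}{2} \cdot \frac{1}{259} \left(90 - 219 + 1554\right)} = \frac{1}{96790 + \frac{1}{2} \cdot \frac{1}{259} \cdot 1425} = \frac{1}{96790 + \frac{1425}{518}} = \frac{1}{\frac{50138645}{518}} = \frac{518}{50138645}$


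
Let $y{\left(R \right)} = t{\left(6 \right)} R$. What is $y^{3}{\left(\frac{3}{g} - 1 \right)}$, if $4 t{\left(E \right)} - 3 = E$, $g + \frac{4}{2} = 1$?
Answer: $-729$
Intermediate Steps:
$g = -1$ ($g = -2 + 1 = -1$)
$t{\left(E \right)} = \frac{3}{4} + \frac{E}{4}$
$y{\left(R \right)} = \frac{9 R}{4}$ ($y{\left(R \right)} = \left(\frac{3}{4} + \frac{1}{4} \cdot 6\right) R = \left(\frac{3}{4} + \frac{3}{2}\right) R = \frac{9 R}{4}$)
$y^{3}{\left(\frac{3}{g} - 1 \right)} = \left(\frac{9 \left(\frac{3}{-1} - 1\right)}{4}\right)^{3} = \left(\frac{9 \left(3 \left(-1\right) - 1\right)}{4}\right)^{3} = \left(\frac{9 \left(-3 - 1\right)}{4}\right)^{3} = \left(\frac{9}{4} \left(-4\right)\right)^{3} = \left(-9\right)^{3} = -729$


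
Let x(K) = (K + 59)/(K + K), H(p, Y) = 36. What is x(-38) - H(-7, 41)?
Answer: -2757/76 ≈ -36.276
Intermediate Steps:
x(K) = (59 + K)/(2*K) (x(K) = (59 + K)/((2*K)) = (59 + K)*(1/(2*K)) = (59 + K)/(2*K))
x(-38) - H(-7, 41) = (½)*(59 - 38)/(-38) - 1*36 = (½)*(-1/38)*21 - 36 = -21/76 - 36 = -2757/76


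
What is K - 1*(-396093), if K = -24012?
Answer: 372081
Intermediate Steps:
K - 1*(-396093) = -24012 - 1*(-396093) = -24012 + 396093 = 372081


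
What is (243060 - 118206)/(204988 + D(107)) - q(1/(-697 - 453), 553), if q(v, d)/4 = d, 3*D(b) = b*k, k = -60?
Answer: -74762487/33808 ≈ -2211.4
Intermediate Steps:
D(b) = -20*b (D(b) = (b*(-60))/3 = (-60*b)/3 = -20*b)
q(v, d) = 4*d
(243060 - 118206)/(204988 + D(107)) - q(1/(-697 - 453), 553) = (243060 - 118206)/(204988 - 20*107) - 4*553 = 124854/(204988 - 2140) - 1*2212 = 124854/202848 - 2212 = 124854*(1/202848) - 2212 = 20809/33808 - 2212 = -74762487/33808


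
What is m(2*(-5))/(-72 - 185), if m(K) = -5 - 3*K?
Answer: -25/257 ≈ -0.097276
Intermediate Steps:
m(2*(-5))/(-72 - 185) = (-5 - 6*(-5))/(-72 - 185) = (-5 - 3*(-10))/(-257) = (-5 + 30)*(-1/257) = 25*(-1/257) = -25/257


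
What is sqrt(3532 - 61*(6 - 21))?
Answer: sqrt(4447) ≈ 66.686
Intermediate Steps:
sqrt(3532 - 61*(6 - 21)) = sqrt(3532 - 61*(-15)) = sqrt(3532 + 915) = sqrt(4447)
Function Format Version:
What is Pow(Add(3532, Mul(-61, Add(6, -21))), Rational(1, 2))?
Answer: Pow(4447, Rational(1, 2)) ≈ 66.686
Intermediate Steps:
Pow(Add(3532, Mul(-61, Add(6, -21))), Rational(1, 2)) = Pow(Add(3532, Mul(-61, -15)), Rational(1, 2)) = Pow(Add(3532, 915), Rational(1, 2)) = Pow(4447, Rational(1, 2))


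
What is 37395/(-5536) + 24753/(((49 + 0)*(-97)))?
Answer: -314771043/26312608 ≈ -11.963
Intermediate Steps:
37395/(-5536) + 24753/(((49 + 0)*(-97))) = 37395*(-1/5536) + 24753/((49*(-97))) = -37395/5536 + 24753/(-4753) = -37395/5536 + 24753*(-1/4753) = -37395/5536 - 24753/4753 = -314771043/26312608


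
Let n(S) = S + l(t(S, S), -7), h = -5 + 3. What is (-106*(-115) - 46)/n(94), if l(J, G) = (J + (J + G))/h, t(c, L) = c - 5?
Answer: 24288/17 ≈ 1428.7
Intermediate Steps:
t(c, L) = -5 + c
h = -2
l(J, G) = -J - G/2 (l(J, G) = (J + (J + G))/(-2) = (J + (G + J))*(-1/2) = (G + 2*J)*(-1/2) = -J - G/2)
n(S) = 17/2 (n(S) = S + (-(-5 + S) - 1/2*(-7)) = S + ((5 - S) + 7/2) = S + (17/2 - S) = 17/2)
(-106*(-115) - 46)/n(94) = (-106*(-115) - 46)/(17/2) = (12190 - 46)*(2/17) = 12144*(2/17) = 24288/17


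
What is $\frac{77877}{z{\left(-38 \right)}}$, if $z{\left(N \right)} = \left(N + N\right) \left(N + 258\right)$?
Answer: $- \frac{77877}{16720} \approx -4.6577$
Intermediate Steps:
$z{\left(N \right)} = 2 N \left(258 + N\right)$
$\frac{77877}{z{\left(-38 \right)}} = \frac{77877}{2 \left(-38\right) \left(258 - 38\right)} = \frac{77877}{2 \left(-38\right) 220} = \frac{77877}{-16720} = 77877 \left(- \frac{1}{16720}\right) = - \frac{77877}{16720}$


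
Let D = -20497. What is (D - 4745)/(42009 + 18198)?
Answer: -1202/2867 ≈ -0.41925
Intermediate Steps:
(D - 4745)/(42009 + 18198) = (-20497 - 4745)/(42009 + 18198) = -25242/60207 = -25242*1/60207 = -1202/2867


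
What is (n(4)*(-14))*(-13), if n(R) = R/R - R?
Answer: -546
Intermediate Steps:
n(R) = 1 - R
(n(4)*(-14))*(-13) = ((1 - 1*4)*(-14))*(-13) = ((1 - 4)*(-14))*(-13) = -3*(-14)*(-13) = 42*(-13) = -546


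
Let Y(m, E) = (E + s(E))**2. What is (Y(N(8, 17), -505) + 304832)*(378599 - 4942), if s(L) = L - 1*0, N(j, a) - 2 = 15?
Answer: 495070116324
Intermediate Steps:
N(j, a) = 17 (N(j, a) = 2 + 15 = 17)
s(L) = L (s(L) = L + 0 = L)
Y(m, E) = 4*E**2 (Y(m, E) = (E + E)**2 = (2*E)**2 = 4*E**2)
(Y(N(8, 17), -505) + 304832)*(378599 - 4942) = (4*(-505)**2 + 304832)*(378599 - 4942) = (4*255025 + 304832)*373657 = (1020100 + 304832)*373657 = 1324932*373657 = 495070116324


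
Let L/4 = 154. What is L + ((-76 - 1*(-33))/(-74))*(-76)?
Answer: 21158/37 ≈ 571.84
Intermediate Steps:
L = 616 (L = 4*154 = 616)
L + ((-76 - 1*(-33))/(-74))*(-76) = 616 + ((-76 - 1*(-33))/(-74))*(-76) = 616 + ((-76 + 33)*(-1/74))*(-76) = 616 - 43*(-1/74)*(-76) = 616 + (43/74)*(-76) = 616 - 1634/37 = 21158/37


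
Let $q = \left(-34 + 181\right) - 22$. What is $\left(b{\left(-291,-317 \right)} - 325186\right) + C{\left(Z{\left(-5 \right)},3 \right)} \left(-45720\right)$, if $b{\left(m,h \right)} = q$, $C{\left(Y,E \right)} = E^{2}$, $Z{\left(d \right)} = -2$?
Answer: $-736541$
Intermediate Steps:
$q = 125$ ($q = 147 - 22 = 125$)
$b{\left(m,h \right)} = 125$
$\left(b{\left(-291,-317 \right)} - 325186\right) + C{\left(Z{\left(-5 \right)},3 \right)} \left(-45720\right) = \left(125 - 325186\right) + 3^{2} \left(-45720\right) = -325061 + 9 \left(-45720\right) = -325061 - 411480 = -736541$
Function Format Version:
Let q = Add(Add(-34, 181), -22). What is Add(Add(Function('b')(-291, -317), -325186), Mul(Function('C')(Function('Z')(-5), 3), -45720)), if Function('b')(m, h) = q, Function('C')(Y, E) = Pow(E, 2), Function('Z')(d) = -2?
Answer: -736541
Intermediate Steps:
q = 125 (q = Add(147, -22) = 125)
Function('b')(m, h) = 125
Add(Add(Function('b')(-291, -317), -325186), Mul(Function('C')(Function('Z')(-5), 3), -45720)) = Add(Add(125, -325186), Mul(Pow(3, 2), -45720)) = Add(-325061, Mul(9, -45720)) = Add(-325061, -411480) = -736541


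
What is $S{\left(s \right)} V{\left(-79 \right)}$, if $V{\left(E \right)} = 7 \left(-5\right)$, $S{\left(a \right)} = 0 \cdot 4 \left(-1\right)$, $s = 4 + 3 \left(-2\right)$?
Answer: $0$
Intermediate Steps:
$s = -2$ ($s = 4 - 6 = -2$)
$S{\left(a \right)} = 0$ ($S{\left(a \right)} = 0 \left(-1\right) = 0$)
$V{\left(E \right)} = -35$
$S{\left(s \right)} V{\left(-79 \right)} = 0 \left(-35\right) = 0$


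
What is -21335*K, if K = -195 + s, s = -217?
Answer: 8790020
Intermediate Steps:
K = -412 (K = -195 - 217 = -412)
-21335*K = -21335*(-412) = 8790020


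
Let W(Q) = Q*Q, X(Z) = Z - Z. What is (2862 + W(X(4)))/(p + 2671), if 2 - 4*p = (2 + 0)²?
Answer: 5724/5341 ≈ 1.0717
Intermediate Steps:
X(Z) = 0
p = -½ (p = ½ - (2 + 0)²/4 = ½ - ¼*2² = ½ - ¼*4 = ½ - 1 = -½ ≈ -0.50000)
W(Q) = Q²
(2862 + W(X(4)))/(p + 2671) = (2862 + 0²)/(-½ + 2671) = (2862 + 0)/(5341/2) = 2862*(2/5341) = 5724/5341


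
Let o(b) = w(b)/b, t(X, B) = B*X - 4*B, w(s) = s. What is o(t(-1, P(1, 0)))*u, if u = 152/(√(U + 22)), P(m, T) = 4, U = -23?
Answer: -152*I ≈ -152.0*I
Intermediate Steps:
t(X, B) = -4*B + B*X
u = -152*I (u = 152/(√(-23 + 22)) = 152/(√(-1)) = 152/I = 152*(-I) = -152*I ≈ -152.0*I)
o(b) = 1 (o(b) = b/b = 1)
o(t(-1, P(1, 0)))*u = 1*(-152*I) = -152*I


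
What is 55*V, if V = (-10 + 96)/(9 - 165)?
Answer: -2365/78 ≈ -30.321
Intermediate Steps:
V = -43/78 (V = 86/(-156) = 86*(-1/156) = -43/78 ≈ -0.55128)
55*V = 55*(-43/78) = -2365/78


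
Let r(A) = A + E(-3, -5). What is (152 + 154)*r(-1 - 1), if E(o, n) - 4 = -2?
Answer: 0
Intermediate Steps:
E(o, n) = 2 (E(o, n) = 4 - 2 = 2)
r(A) = 2 + A (r(A) = A + 2 = 2 + A)
(152 + 154)*r(-1 - 1) = (152 + 154)*(2 + (-1 - 1)) = 306*(2 - 2) = 306*0 = 0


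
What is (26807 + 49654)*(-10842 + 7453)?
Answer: -259126329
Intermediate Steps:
(26807 + 49654)*(-10842 + 7453) = 76461*(-3389) = -259126329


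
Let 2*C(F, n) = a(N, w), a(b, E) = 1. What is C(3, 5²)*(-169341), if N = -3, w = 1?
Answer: -169341/2 ≈ -84671.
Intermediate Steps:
C(F, n) = ½ (C(F, n) = (½)*1 = ½)
C(3, 5²)*(-169341) = (½)*(-169341) = -169341/2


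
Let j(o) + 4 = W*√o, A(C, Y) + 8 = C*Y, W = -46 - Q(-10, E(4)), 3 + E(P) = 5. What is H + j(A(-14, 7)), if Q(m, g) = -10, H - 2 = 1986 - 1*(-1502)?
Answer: 3486 - 36*I*√106 ≈ 3486.0 - 370.64*I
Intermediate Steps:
E(P) = 2 (E(P) = -3 + 5 = 2)
H = 3490 (H = 2 + (1986 - 1*(-1502)) = 2 + (1986 + 1502) = 2 + 3488 = 3490)
W = -36 (W = -46 - 1*(-10) = -46 + 10 = -36)
A(C, Y) = -8 + C*Y
j(o) = -4 - 36*√o
H + j(A(-14, 7)) = 3490 + (-4 - 36*√(-8 - 14*7)) = 3490 + (-4 - 36*√(-8 - 98)) = 3490 + (-4 - 36*I*√106) = 3486 - 36*I*√106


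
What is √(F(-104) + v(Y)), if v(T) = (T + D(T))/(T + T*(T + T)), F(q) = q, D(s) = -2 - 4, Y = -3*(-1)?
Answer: 27*I*√7/7 ≈ 10.205*I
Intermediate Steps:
Y = 3
D(s) = -6
v(T) = (-6 + T)/(T + 2*T²) (v(T) = (T - 6)/(T + T*(T + T)) = (-6 + T)/(T + T*(2*T)) = (-6 + T)/(T + 2*T²))
√(F(-104) + v(Y)) = √(-104 + (-6 + 3)/(3*(1 + 2*3))) = √(-104 + (⅓)*(-3)/(1 + 6)) = √(-104 + (⅓)*(-3)/7) = √(-104 + (⅓)*(⅐)*(-3)) = √(-104 - ⅐) = √(-729/7) = 27*I*√7/7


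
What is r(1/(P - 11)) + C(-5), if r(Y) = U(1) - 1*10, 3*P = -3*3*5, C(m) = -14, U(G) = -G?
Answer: -25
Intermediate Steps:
P = -15 (P = (-3*3*5)/3 = (-9*5)/3 = (⅓)*(-45) = -15)
r(Y) = -11 (r(Y) = -1*1 - 1*10 = -1 - 10 = -11)
r(1/(P - 11)) + C(-5) = -11 - 14 = -25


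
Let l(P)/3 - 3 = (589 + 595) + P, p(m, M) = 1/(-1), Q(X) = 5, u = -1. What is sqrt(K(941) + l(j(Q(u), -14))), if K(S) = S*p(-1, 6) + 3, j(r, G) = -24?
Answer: sqrt(2551) ≈ 50.507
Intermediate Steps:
p(m, M) = -1
K(S) = 3 - S (K(S) = S*(-1) + 3 = -S + 3 = 3 - S)
l(P) = 3561 + 3*P (l(P) = 9 + 3*((589 + 595) + P) = 9 + 3*(1184 + P) = 9 + (3552 + 3*P) = 3561 + 3*P)
sqrt(K(941) + l(j(Q(u), -14))) = sqrt((3 - 1*941) + (3561 + 3*(-24))) = sqrt((3 - 941) + (3561 - 72)) = sqrt(-938 + 3489) = sqrt(2551)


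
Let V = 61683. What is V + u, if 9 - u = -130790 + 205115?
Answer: -12633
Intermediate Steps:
u = -74316 (u = 9 - (-130790 + 205115) = 9 - 1*74325 = 9 - 74325 = -74316)
V + u = 61683 - 74316 = -12633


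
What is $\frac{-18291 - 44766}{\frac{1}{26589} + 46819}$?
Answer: $- \frac{1676622573}{1244870392} \approx -1.3468$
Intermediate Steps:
$\frac{-18291 - 44766}{\frac{1}{26589} + 46819} = - \frac{63057}{\frac{1}{26589} + 46819} = - \frac{63057}{\frac{1244870392}{26589}} = \left(-63057\right) \frac{26589}{1244870392} = - \frac{1676622573}{1244870392}$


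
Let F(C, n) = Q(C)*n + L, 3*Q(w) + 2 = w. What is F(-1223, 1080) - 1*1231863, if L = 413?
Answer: -1672450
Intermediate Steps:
Q(w) = -⅔ + w/3
F(C, n) = 413 + n*(-⅔ + C/3) (F(C, n) = (-⅔ + C/3)*n + 413 = n*(-⅔ + C/3) + 413 = 413 + n*(-⅔ + C/3))
F(-1223, 1080) - 1*1231863 = (413 + (⅓)*1080*(-2 - 1223)) - 1*1231863 = (413 + (⅓)*1080*(-1225)) - 1231863 = (413 - 441000) - 1231863 = -440587 - 1231863 = -1672450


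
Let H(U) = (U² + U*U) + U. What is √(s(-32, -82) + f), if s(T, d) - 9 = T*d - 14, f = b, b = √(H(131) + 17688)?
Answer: √(2619 + √52141) ≈ 53.361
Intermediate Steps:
H(U) = U + 2*U² (H(U) = (U² + U²) + U = 2*U² + U = U + 2*U²)
b = √52141 (b = √(131*(1 + 2*131) + 17688) = √(131*(1 + 262) + 17688) = √(131*263 + 17688) = √(34453 + 17688) = √52141 ≈ 228.34)
f = √52141 ≈ 228.34
s(T, d) = -5 + T*d (s(T, d) = 9 + (T*d - 14) = 9 + (-14 + T*d) = -5 + T*d)
√(s(-32, -82) + f) = √((-5 - 32*(-82)) + √52141) = √((-5 + 2624) + √52141) = √(2619 + √52141)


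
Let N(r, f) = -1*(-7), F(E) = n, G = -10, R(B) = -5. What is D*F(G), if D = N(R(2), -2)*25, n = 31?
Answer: 5425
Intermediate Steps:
F(E) = 31
N(r, f) = 7
D = 175 (D = 7*25 = 175)
D*F(G) = 175*31 = 5425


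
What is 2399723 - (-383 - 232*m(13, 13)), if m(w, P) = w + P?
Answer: 2406138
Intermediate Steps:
m(w, P) = P + w
2399723 - (-383 - 232*m(13, 13)) = 2399723 - (-383 - 232*(13 + 13)) = 2399723 - (-383 - 232*26) = 2399723 - (-383 - 6032) = 2399723 - 1*(-6415) = 2399723 + 6415 = 2406138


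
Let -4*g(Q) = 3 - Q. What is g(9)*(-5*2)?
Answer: -15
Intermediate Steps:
g(Q) = -¾ + Q/4 (g(Q) = -(3 - Q)/4 = -¾ + Q/4)
g(9)*(-5*2) = (-¾ + (¼)*9)*(-5*2) = (-¾ + 9/4)*(-10) = (3/2)*(-10) = -15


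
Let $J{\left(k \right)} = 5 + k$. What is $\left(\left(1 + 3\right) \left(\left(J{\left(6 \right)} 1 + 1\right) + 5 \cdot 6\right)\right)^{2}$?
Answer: $28224$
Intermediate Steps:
$\left(\left(1 + 3\right) \left(\left(J{\left(6 \right)} 1 + 1\right) + 5 \cdot 6\right)\right)^{2} = \left(\left(1 + 3\right) \left(\left(\left(5 + 6\right) 1 + 1\right) + 5 \cdot 6\right)\right)^{2} = \left(4 \left(\left(11 \cdot 1 + 1\right) + 30\right)\right)^{2} = \left(4 \left(\left(11 + 1\right) + 30\right)\right)^{2} = \left(4 \left(12 + 30\right)\right)^{2} = \left(4 \cdot 42\right)^{2} = 168^{2} = 28224$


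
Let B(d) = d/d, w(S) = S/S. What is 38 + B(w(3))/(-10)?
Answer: 379/10 ≈ 37.900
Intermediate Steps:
w(S) = 1
B(d) = 1
38 + B(w(3))/(-10) = 38 + 1/(-10) = 38 - ⅒*1 = 38 - ⅒ = 379/10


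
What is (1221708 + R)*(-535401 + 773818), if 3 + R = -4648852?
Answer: -817090106299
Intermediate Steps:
R = -4648855 (R = -3 - 4648852 = -4648855)
(1221708 + R)*(-535401 + 773818) = (1221708 - 4648855)*(-535401 + 773818) = -3427147*238417 = -817090106299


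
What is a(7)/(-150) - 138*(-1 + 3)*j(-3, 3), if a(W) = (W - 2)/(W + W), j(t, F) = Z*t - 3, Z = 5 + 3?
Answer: 3129839/420 ≈ 7452.0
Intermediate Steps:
Z = 8
j(t, F) = -3 + 8*t (j(t, F) = 8*t - 3 = -3 + 8*t)
a(W) = (-2 + W)/(2*W) (a(W) = (-2 + W)/((2*W)) = (-2 + W)*(1/(2*W)) = (-2 + W)/(2*W))
a(7)/(-150) - 138*(-1 + 3)*j(-3, 3) = ((½)*(-2 + 7)/7)/(-150) - 138*(-1 + 3)*(-3 + 8*(-3)) = ((½)*(⅐)*5)*(-1/150) - 276*(-3 - 24) = (5/14)*(-1/150) - 276*(-27) = -1/420 - 138*(-54) = -1/420 + 7452 = 3129839/420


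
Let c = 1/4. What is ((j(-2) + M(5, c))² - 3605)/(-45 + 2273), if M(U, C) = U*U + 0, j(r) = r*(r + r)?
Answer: -629/557 ≈ -1.1293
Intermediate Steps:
c = ¼ ≈ 0.25000
j(r) = 2*r² (j(r) = r*(2*r) = 2*r²)
M(U, C) = U² (M(U, C) = U² + 0 = U²)
((j(-2) + M(5, c))² - 3605)/(-45 + 2273) = ((2*(-2)² + 5²)² - 3605)/(-45 + 2273) = ((2*4 + 25)² - 3605)/2228 = ((8 + 25)² - 3605)*(1/2228) = (33² - 3605)*(1/2228) = (1089 - 3605)*(1/2228) = -2516*1/2228 = -629/557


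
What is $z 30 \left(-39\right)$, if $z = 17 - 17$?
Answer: $0$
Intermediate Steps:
$z = 0$ ($z = 17 - 17 = 0$)
$z 30 \left(-39\right) = 0 \cdot 30 \left(-39\right) = 0 \left(-39\right) = 0$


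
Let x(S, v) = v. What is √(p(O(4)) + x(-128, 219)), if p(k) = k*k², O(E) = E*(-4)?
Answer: I*√3877 ≈ 62.266*I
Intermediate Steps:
O(E) = -4*E
p(k) = k³
√(p(O(4)) + x(-128, 219)) = √((-4*4)³ + 219) = √((-16)³ + 219) = √(-4096 + 219) = √(-3877) = I*√3877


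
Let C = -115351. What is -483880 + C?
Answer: -599231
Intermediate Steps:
-483880 + C = -483880 - 115351 = -599231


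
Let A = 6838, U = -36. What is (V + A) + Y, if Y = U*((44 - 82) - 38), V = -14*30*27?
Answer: -1766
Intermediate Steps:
V = -11340 (V = -420*27 = -11340)
Y = 2736 (Y = -36*((44 - 82) - 38) = -36*(-38 - 38) = -36*(-76) = 2736)
(V + A) + Y = (-11340 + 6838) + 2736 = -4502 + 2736 = -1766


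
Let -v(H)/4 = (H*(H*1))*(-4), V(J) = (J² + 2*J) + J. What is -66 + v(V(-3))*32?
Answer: -66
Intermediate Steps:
V(J) = J² + 3*J
v(H) = 16*H² (v(H) = -4*H*(H*1)*(-4) = -4*H*H*(-4) = -4*H²*(-4) = -(-16)*H² = 16*H²)
-66 + v(V(-3))*32 = -66 + (16*(-3*(3 - 3))²)*32 = -66 + (16*(-3*0)²)*32 = -66 + (16*0²)*32 = -66 + (16*0)*32 = -66 + 0*32 = -66 + 0 = -66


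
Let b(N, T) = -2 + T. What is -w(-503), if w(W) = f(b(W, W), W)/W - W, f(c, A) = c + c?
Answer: -254019/503 ≈ -505.01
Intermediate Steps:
f(c, A) = 2*c
w(W) = -W + (-4 + 2*W)/W (w(W) = (2*(-2 + W))/W - W = (-4 + 2*W)/W - W = -W + (-4 + 2*W)/W)
-w(-503) = -(2 - 1*(-503) - 4/(-503)) = -(2 + 503 - 4*(-1/503)) = -(2 + 503 + 4/503) = -1*254019/503 = -254019/503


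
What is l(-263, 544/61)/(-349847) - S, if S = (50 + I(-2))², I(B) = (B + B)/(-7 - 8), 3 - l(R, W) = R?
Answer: -10468088258/4142925 ≈ -2526.7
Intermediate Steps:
l(R, W) = 3 - R
I(B) = -2*B/15 (I(B) = (2*B)/(-15) = (2*B)*(-1/15) = -2*B/15)
S = 568516/225 (S = (50 - 2/15*(-2))² = (50 + 4/15)² = (754/15)² = 568516/225 ≈ 2526.7)
l(-263, 544/61)/(-349847) - S = (3 - 1*(-263))/(-349847) - 1*568516/225 = (3 + 263)*(-1/349847) - 568516/225 = 266*(-1/349847) - 568516/225 = -14/18413 - 568516/225 = -10468088258/4142925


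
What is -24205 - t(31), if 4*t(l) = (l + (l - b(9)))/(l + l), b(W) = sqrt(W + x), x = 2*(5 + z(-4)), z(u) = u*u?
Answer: -96821/4 + sqrt(51)/248 ≈ -24205.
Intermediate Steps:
z(u) = u**2
x = 42 (x = 2*(5 + (-4)**2) = 2*(5 + 16) = 2*21 = 42)
b(W) = sqrt(42 + W) (b(W) = sqrt(W + 42) = sqrt(42 + W))
t(l) = (-sqrt(51) + 2*l)/(8*l) (t(l) = ((l + (l - sqrt(42 + 9)))/(l + l))/4 = ((l + (l - sqrt(51)))/((2*l)))/4 = ((-sqrt(51) + 2*l)*(1/(2*l)))/4 = ((-sqrt(51) + 2*l)/(2*l))/4 = (-sqrt(51) + 2*l)/(8*l))
-24205 - t(31) = -24205 - (-sqrt(51) + 2*31)/(8*31) = -24205 - (-sqrt(51) + 62)/(8*31) = -24205 - (62 - sqrt(51))/(8*31) = -24205 - (1/4 - sqrt(51)/248) = -24205 + (-1/4 + sqrt(51)/248) = -96821/4 + sqrt(51)/248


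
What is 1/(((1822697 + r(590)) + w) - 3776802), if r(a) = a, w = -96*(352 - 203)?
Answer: -1/1967819 ≈ -5.0818e-7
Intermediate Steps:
w = -14304 (w = -96*149 = -14304)
1/(((1822697 + r(590)) + w) - 3776802) = 1/(((1822697 + 590) - 14304) - 3776802) = 1/((1823287 - 14304) - 3776802) = 1/(1808983 - 3776802) = 1/(-1967819) = -1/1967819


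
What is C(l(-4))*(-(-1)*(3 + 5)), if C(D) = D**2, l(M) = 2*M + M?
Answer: 1152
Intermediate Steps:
l(M) = 3*M
C(l(-4))*(-(-1)*(3 + 5)) = (3*(-4))**2*(-(-1)*(3 + 5)) = (-12)**2*(-(-1)*8) = 144*(-1*(-8)) = 144*8 = 1152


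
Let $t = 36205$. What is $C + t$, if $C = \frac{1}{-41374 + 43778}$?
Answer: $\frac{87036821}{2404} \approx 36205.0$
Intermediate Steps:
$C = \frac{1}{2404} \approx 0.00041597$
$C + t = \frac{1}{2404} + 36205 = \frac{87036821}{2404}$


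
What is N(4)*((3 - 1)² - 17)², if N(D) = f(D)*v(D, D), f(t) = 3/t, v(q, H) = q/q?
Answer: 507/4 ≈ 126.75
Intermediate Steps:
v(q, H) = 1
N(D) = 3/D (N(D) = (3/D)*1 = 3/D)
N(4)*((3 - 1)² - 17)² = (3/4)*((3 - 1)² - 17)² = (3*(¼))*(2² - 17)² = 3*(4 - 17)²/4 = (¾)*(-13)² = (¾)*169 = 507/4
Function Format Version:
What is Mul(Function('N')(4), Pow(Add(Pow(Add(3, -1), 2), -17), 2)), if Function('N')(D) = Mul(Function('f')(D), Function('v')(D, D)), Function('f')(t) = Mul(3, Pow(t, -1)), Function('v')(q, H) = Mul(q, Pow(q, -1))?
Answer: Rational(507, 4) ≈ 126.75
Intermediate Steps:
Function('v')(q, H) = 1
Function('N')(D) = Mul(3, Pow(D, -1)) (Function('N')(D) = Mul(Mul(3, Pow(D, -1)), 1) = Mul(3, Pow(D, -1)))
Mul(Function('N')(4), Pow(Add(Pow(Add(3, -1), 2), -17), 2)) = Mul(Mul(3, Pow(4, -1)), Pow(Add(Pow(Add(3, -1), 2), -17), 2)) = Mul(Mul(3, Rational(1, 4)), Pow(Add(Pow(2, 2), -17), 2)) = Mul(Rational(3, 4), Pow(Add(4, -17), 2)) = Mul(Rational(3, 4), Pow(-13, 2)) = Mul(Rational(3, 4), 169) = Rational(507, 4)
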